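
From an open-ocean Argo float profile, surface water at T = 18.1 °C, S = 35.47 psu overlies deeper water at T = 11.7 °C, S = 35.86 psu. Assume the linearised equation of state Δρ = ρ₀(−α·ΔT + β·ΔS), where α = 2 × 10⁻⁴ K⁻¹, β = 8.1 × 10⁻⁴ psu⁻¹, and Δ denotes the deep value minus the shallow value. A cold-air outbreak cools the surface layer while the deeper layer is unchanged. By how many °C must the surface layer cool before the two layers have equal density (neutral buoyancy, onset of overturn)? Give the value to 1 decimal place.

Neutral buoyancy requires Δρ = 0, i.e. −α(T_deep − T_surf′) + β(S_deep − S_surf) = 0.
T_surf′ = T_deep − (β/α)·ΔS = 11.7 − (8.1 × 10⁻⁴/2 × 10⁻⁴)·(+0.39) = 10.120 °C.
Cooling required: 18.1 − (10.120) = 7.980 °C.

8.0 °C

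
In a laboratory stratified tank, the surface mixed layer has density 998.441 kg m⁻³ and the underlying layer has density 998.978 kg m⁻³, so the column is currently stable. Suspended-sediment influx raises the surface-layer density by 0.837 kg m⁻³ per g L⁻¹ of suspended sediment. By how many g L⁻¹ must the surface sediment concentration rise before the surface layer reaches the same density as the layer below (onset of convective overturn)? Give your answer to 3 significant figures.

0.642 g L⁻¹

Density deficit of the surface layer: 998.978 − 998.441 = 0.537 kg m⁻³.
Required change = 0.537 / 0.837 = 0.642 g L⁻¹.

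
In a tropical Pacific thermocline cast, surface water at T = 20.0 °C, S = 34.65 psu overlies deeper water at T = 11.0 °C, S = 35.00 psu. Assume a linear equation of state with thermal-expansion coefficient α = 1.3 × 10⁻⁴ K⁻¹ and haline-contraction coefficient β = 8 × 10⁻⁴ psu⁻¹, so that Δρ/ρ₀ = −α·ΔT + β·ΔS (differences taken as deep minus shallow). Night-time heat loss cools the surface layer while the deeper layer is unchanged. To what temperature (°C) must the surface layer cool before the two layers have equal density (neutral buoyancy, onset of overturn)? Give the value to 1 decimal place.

Neutral buoyancy requires Δρ = 0, i.e. −α(T_deep − T_surf′) + β(S_deep − S_surf) = 0.
T_surf′ = T_deep − (β/α)·ΔS = 11.0 − (8 × 10⁻⁴/1.3 × 10⁻⁴)·(+0.35) = 8.846 °C.
Cooling required: 20.0 − (8.846) = 11.154 °C.

8.8 °C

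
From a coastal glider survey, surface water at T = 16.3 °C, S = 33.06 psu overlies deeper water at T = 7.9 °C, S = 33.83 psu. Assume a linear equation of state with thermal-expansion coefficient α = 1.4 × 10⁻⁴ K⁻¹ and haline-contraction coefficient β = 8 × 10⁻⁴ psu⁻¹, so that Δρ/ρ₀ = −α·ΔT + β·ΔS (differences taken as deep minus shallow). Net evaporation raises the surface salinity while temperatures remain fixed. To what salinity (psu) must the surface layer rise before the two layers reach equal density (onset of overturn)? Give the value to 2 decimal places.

Neutral buoyancy requires −α(T_deep − T_surf) + β(S_deep − S_surf′) = 0.
S_surf′ = S_deep − (α/β)·ΔT = 33.83 − (1.4 × 10⁻⁴/8 × 10⁻⁴)·(-8.4) = 35.3000 psu.
Increase required: 35.3000 − 33.06 = 2.2400 psu.

35.30 psu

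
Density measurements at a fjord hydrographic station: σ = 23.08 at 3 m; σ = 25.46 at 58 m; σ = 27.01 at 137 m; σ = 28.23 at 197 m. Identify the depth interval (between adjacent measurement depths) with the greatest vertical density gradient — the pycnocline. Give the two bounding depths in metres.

Compute the density gradient over each adjacent pair:
  3–58 m: Δρ/Δz = 2.38/55 = 0.043 kg m⁻⁴
  58–137 m: Δρ/Δz = 1.55/79 = 0.020 kg m⁻⁴
  137–197 m: Δρ/Δz = 1.22/60 = 0.020 kg m⁻⁴
The largest gradient is in the 3–58 m interval — the pycnocline.

3–58 m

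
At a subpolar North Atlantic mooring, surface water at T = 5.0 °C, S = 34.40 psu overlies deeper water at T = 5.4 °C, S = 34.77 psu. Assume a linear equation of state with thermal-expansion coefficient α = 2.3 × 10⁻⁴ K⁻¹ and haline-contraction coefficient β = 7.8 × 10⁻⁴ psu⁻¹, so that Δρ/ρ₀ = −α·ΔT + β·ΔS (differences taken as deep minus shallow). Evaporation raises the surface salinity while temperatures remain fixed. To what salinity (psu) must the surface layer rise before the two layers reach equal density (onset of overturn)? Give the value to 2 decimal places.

Neutral buoyancy requires −α(T_deep − T_surf) + β(S_deep − S_surf′) = 0.
S_surf′ = S_deep − (α/β)·ΔT = 34.77 − (2.3 × 10⁻⁴/7.8 × 10⁻⁴)·(+0.4) = 34.6521 psu.
Increase required: 34.6521 − 34.40 = 0.2521 psu.

34.65 psu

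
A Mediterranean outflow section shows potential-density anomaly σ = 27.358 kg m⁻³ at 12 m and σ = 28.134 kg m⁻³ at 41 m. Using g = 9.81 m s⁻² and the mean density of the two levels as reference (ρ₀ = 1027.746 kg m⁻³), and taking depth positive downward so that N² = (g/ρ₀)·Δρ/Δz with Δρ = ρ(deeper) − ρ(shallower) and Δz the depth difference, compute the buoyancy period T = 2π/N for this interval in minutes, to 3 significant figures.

6.55 min

Δρ = 1028.134 − 1027.358 = 0.776 kg m⁻³ over Δz = 41 − 12 = 29 m.
N² = (9.81/1027.746) × (0.776/29) = 2.5542 × 10⁻⁴ s⁻².
N = √(2.5542 × 10⁻⁴) = 0.015982 rad s⁻¹, so T = 2π/N = 393.14 s = 6.5523 min ≈ 6.55 min.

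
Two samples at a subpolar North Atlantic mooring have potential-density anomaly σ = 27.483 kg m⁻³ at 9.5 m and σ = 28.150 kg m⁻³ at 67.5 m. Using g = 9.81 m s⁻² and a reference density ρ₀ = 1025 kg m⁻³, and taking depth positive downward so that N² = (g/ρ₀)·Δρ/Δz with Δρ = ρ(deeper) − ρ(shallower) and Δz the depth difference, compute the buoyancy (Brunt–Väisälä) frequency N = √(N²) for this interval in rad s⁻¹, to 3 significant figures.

0.0105 rad s⁻¹

Δρ = 1028.150 − 1027.483 = 0.667 kg m⁻³ over Δz = 67.5 − 9.5 = 58 m.
N² = (9.81/1025) × (0.667/58) = 1.1006 × 10⁻⁴ s⁻².
N = √(1.1006 × 10⁻⁴) = 0.010491 rad s⁻¹ ≈ 0.0105 rad s⁻¹.
N² > 0, so the interval is statically stable.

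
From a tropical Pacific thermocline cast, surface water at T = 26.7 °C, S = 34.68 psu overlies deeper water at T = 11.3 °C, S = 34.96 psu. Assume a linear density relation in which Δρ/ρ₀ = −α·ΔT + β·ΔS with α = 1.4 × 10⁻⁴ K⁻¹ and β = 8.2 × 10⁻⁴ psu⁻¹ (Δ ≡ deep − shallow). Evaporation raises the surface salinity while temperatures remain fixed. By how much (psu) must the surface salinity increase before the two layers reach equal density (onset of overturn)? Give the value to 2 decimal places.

2.91 psu

Neutral buoyancy requires −α(T_deep − T_surf) + β(S_deep − S_surf′) = 0.
S_surf′ = S_deep − (α/β)·ΔT = 34.96 − (1.4 × 10⁻⁴/8.2 × 10⁻⁴)·(-15.4) = 37.5893 psu.
Increase required: 37.5893 − 34.68 = 2.9093 psu.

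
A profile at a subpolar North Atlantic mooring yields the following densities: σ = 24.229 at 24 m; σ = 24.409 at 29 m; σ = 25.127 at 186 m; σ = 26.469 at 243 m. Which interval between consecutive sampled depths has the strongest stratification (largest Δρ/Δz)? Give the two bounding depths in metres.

Compute the density gradient over each adjacent pair:
  24–29 m: Δρ/Δz = 0.180/5 = 0.036 kg m⁻⁴
  29–186 m: Δρ/Δz = 0.718/157 = 4.6 × 10⁻³ kg m⁻⁴
  186–243 m: Δρ/Δz = 1.342/57 = 0.024 kg m⁻⁴
The largest gradient is in the 24–29 m interval — the pycnocline.

24–29 m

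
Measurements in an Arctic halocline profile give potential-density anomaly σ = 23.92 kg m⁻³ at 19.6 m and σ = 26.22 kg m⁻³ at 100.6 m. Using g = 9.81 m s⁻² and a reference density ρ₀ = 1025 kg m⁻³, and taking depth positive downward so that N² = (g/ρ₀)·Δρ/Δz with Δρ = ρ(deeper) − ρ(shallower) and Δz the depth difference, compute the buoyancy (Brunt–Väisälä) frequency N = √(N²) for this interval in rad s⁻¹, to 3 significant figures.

0.0165 rad s⁻¹

Δρ = 1026.22 − 1023.92 = 2.30 kg m⁻³ over Δz = 100.6 − 19.6 = 81 m.
N² = (9.81/1025) × (2.30/81) = 2.7176 × 10⁻⁴ s⁻².
N = √(2.7176 × 10⁻⁴) = 0.016485 rad s⁻¹ ≈ 0.0165 rad s⁻¹.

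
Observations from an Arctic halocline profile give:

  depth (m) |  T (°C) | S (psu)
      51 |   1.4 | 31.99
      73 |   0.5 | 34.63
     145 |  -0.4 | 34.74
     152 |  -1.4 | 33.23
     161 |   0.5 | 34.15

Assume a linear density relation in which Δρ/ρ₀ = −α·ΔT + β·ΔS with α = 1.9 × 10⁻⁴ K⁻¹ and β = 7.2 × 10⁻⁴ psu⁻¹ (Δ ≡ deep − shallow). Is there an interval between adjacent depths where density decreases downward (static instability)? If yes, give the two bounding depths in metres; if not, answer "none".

Evaluate Δρ/ρ₀ = −αΔT + βΔS across each adjacent pair:
  51–73 m: −αΔT+βΔS = −(1.9 × 10⁻⁴)(-0.9)+(7.2 × 10⁻⁴)(+2.64) = 2.1 × 10⁻³ → stable
  73–145 m: −αΔT+βΔS = −(1.9 × 10⁻⁴)(-0.9)+(7.2 × 10⁻⁴)(+0.11) = 2.5 × 10⁻⁴ → stable
  145–152 m: −αΔT+βΔS = −(1.9 × 10⁻⁴)(-1.0)+(7.2 × 10⁻⁴)(-1.51) = -9.0 × 10⁻⁴ → UNSTABLE
  152–161 m: −αΔT+βΔS = −(1.9 × 10⁻⁴)(+1.9)+(7.2 × 10⁻⁴)(+0.92) = 3.0 × 10⁻⁴ → stable
The 145–152 m interval has Δρ < 0: lighter water underlies denser water.

145–152 m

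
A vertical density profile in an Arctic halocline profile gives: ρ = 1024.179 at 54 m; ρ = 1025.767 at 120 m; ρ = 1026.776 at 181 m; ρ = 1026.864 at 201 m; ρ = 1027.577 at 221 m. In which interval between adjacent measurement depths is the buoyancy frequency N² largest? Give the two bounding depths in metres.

201–221 m

Compute the density gradient over each adjacent pair:
  54–120 m: Δρ/Δz = 1.588/66 = 0.024 kg m⁻⁴
  120–181 m: Δρ/Δz = 1.009/61 = 0.017 kg m⁻⁴
  181–201 m: Δρ/Δz = 0.088/20 = 4.4 × 10⁻³ kg m⁻⁴
  201–221 m: Δρ/Δz = 0.713/20 = 0.036 kg m⁻⁴
The largest gradient is in the 201–221 m interval — the pycnocline.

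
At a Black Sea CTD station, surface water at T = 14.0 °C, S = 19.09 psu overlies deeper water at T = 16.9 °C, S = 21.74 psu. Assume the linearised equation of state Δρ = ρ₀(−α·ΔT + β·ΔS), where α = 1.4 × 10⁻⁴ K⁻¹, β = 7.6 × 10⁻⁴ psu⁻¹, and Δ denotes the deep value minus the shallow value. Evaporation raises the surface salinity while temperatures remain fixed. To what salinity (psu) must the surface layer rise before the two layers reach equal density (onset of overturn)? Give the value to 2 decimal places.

Neutral buoyancy requires −α(T_deep − T_surf) + β(S_deep − S_surf′) = 0.
S_surf′ = S_deep − (α/β)·ΔT = 21.74 − (1.4 × 10⁻⁴/7.6 × 10⁻⁴)·(+2.9) = 21.2058 psu.
Increase required: 21.2058 − 19.09 = 2.1158 psu.

21.21 psu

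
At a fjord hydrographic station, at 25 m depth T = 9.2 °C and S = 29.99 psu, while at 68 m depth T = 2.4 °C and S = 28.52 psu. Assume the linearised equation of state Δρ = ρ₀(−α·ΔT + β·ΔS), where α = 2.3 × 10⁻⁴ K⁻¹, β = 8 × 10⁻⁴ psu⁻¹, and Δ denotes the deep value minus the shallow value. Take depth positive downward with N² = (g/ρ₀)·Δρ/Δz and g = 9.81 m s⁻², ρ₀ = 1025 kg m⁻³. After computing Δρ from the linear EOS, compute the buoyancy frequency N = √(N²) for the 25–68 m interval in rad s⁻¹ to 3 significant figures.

9.41 × 10⁻³ rad s⁻¹

ΔT = -6.8 K, ΔS = -1.47 psu (deep − shallow).
Δρ/ρ₀ = −αΔT + βΔS = 1.564 × 10⁻³ − 1.176 × 10⁻³ = 3.88 × 10⁻⁴, so Δρ ≈ 0.3977 kg m⁻³.
N² = (g/ρ₀)·Δρ/Δz = g·(Δρ/ρ₀)/Δz = 9.81 × 3.88 × 10⁻⁴ / 43 = 8.8518 × 10⁻⁵ s⁻².
N = √(8.8518 × 10⁻⁵) = 9.4084 × 10⁻³ rad s⁻¹ ≈ 9.41 × 10⁻³ rad s⁻¹.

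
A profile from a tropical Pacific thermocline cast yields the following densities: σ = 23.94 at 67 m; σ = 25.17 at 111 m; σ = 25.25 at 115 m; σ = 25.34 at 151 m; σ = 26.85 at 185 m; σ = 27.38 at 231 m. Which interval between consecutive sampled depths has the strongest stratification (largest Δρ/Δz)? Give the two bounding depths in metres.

Compute the density gradient over each adjacent pair:
  67–111 m: Δρ/Δz = 1.23/44 = 0.028 kg m⁻⁴
  111–115 m: Δρ/Δz = 0.08/4 = 0.020 kg m⁻⁴
  115–151 m: Δρ/Δz = 0.09/36 = 2.5 × 10⁻³ kg m⁻⁴
  151–185 m: Δρ/Δz = 1.51/34 = 0.044 kg m⁻⁴
  185–231 m: Δρ/Δz = 0.53/46 = 0.012 kg m⁻⁴
The largest gradient is in the 151–185 m interval — the pycnocline.

151–185 m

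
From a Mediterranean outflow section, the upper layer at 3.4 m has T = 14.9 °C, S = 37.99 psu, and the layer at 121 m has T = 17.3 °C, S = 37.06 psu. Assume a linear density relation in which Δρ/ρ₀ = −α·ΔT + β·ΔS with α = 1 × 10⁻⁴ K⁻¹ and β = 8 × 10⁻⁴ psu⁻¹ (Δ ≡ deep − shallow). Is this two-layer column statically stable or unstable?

unstable

ΔT = 17.3 − 14.9 = +2.4 K and ΔS = 37.06 − 37.99 = -0.93 psu (deep − shallow).
−αΔT = -2.40 × 10⁻⁴; βΔS = -7.44 × 10⁻⁴; sum Δρ/ρ₀ = -9.84 × 10⁻⁴.
Δρ/ρ₀ < 0, so Δρ < 0: deeper water is lighter → statically unstable; the column would overturn.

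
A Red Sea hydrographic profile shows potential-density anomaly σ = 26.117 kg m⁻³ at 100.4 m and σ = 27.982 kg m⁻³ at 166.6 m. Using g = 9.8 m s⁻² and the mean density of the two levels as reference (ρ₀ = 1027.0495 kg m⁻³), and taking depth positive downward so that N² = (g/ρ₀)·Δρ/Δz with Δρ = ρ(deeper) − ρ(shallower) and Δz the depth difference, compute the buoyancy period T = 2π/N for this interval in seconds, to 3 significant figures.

383 s

Δρ = 1027.982 − 1026.117 = 1.865 kg m⁻³ over Δz = 166.6 − 100.4 = 66.2 m.
N² = (9.8/1027.0495) × (1.865/66.2) = 2.6882 × 10⁻⁴ s⁻².
N = √(2.6882 × 10⁻⁴) = 0.016396 rad s⁻¹, so T = 2π/N = 383.21 s ≈ 383 s.
N² > 0, so the interval is statically stable.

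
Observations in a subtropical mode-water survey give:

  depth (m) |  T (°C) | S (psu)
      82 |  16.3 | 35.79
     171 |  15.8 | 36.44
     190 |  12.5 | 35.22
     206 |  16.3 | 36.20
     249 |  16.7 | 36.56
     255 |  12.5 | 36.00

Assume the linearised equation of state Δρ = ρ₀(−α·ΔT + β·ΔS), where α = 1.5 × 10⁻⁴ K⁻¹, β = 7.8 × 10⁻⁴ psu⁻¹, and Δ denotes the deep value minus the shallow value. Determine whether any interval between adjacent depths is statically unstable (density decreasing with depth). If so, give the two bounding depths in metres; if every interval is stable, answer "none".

171–190 m

Evaluate Δρ/ρ₀ = −αΔT + βΔS across each adjacent pair:
  82–171 m: −αΔT+βΔS = −(1.5 × 10⁻⁴)(-0.5)+(7.8 × 10⁻⁴)(+0.65) = 5.8 × 10⁻⁴ → stable
  171–190 m: −αΔT+βΔS = −(1.5 × 10⁻⁴)(-3.3)+(7.8 × 10⁻⁴)(-1.22) = -4.6 × 10⁻⁴ → UNSTABLE
  190–206 m: −αΔT+βΔS = −(1.5 × 10⁻⁴)(+3.8)+(7.8 × 10⁻⁴)(+0.98) = 1.9 × 10⁻⁴ → stable
  206–249 m: −αΔT+βΔS = −(1.5 × 10⁻⁴)(+0.4)+(7.8 × 10⁻⁴)(+0.36) = 2.2 × 10⁻⁴ → stable
  249–255 m: −αΔT+βΔS = −(1.5 × 10⁻⁴)(-4.2)+(7.8 × 10⁻⁴)(-0.56) = 1.9 × 10⁻⁴ → stable
The 171–190 m interval has Δρ < 0: lighter water underlies denser water.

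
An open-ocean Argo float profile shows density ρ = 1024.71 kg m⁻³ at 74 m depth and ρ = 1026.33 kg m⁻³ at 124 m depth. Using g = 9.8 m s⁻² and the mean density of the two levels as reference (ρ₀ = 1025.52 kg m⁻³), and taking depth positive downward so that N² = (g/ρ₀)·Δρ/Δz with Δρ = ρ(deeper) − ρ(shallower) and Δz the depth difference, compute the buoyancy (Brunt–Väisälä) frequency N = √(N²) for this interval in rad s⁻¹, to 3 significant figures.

Δρ = 1026.33 − 1024.71 = 1.62 kg m⁻³ over Δz = 124 − 74 = 50 m.
N² = (9.8/1025.52) × (1.62/50) = 3.0962 × 10⁻⁴ s⁻².
N = √(3.0962 × 10⁻⁴) = 0.017596 rad s⁻¹ ≈ 0.0176 rad s⁻¹.

0.0176 rad s⁻¹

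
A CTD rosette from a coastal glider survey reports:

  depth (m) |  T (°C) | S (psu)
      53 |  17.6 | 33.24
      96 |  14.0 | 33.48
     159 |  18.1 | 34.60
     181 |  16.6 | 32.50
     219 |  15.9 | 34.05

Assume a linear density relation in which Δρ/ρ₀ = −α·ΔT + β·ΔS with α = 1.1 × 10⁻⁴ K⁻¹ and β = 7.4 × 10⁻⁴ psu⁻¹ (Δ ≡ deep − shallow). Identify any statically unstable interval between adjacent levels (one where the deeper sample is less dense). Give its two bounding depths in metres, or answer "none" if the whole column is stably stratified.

159–181 m

Evaluate Δρ/ρ₀ = −αΔT + βΔS across each adjacent pair:
  53–96 m: −αΔT+βΔS = −(1.1 × 10⁻⁴)(-3.6)+(7.4 × 10⁻⁴)(+0.24) = 5.7 × 10⁻⁴ → stable
  96–159 m: −αΔT+βΔS = −(1.1 × 10⁻⁴)(+4.1)+(7.4 × 10⁻⁴)(+1.12) = 3.8 × 10⁻⁴ → stable
  159–181 m: −αΔT+βΔS = −(1.1 × 10⁻⁴)(-1.5)+(7.4 × 10⁻⁴)(-2.10) = -1.4 × 10⁻³ → UNSTABLE
  181–219 m: −αΔT+βΔS = −(1.1 × 10⁻⁴)(-0.7)+(7.4 × 10⁻⁴)(+1.55) = 1.2 × 10⁻³ → stable
The 159–181 m interval has Δρ < 0: lighter water underlies denser water.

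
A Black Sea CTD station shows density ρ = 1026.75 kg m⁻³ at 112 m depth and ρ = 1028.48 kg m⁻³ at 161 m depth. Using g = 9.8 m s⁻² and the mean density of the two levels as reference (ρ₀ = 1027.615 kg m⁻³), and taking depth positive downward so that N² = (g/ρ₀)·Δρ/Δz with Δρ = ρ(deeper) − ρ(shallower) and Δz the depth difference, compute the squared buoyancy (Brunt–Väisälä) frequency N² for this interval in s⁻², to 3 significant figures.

3.37 × 10⁻⁴ s⁻²

Δρ = 1028.48 − 1026.75 = 1.73 kg m⁻³ over Δz = 161 − 112 = 49 m.
N² = (9.8/1027.615) × (1.73/49) = 3.3670 × 10⁻⁴ s⁻² ≈ 3.37 × 10⁻⁴ s⁻².
Since Δρ > 0 the layer is stably stratified.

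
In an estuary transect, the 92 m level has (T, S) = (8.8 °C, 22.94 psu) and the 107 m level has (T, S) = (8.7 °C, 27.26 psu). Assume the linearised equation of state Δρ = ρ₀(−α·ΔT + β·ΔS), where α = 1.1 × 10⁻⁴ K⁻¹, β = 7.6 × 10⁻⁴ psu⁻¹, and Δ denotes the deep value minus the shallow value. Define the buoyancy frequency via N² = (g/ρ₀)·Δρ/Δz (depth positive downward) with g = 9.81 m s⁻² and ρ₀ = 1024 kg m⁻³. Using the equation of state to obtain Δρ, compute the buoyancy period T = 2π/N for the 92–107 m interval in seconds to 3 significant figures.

135 s

ΔT = -0.1 K, ΔS = +4.32 psu (deep − shallow).
Δρ/ρ₀ = −αΔT + βΔS = 1.10 × 10⁻⁵ + 3.2832 × 10⁻³ = 3.2942 × 10⁻³, so Δρ ≈ 3.373 kg m⁻³.
N² = (g/ρ₀)·Δρ/Δz = g·(Δρ/ρ₀)/Δz = 9.81 × 3.2942 × 10⁻³ / 15 = 2.1544 × 10⁻³ s⁻².
N = √(2.1544 × 10⁻³) = 0.046416 rad s⁻¹ → T = 2π/N = 135.37 s ≈ 135 s.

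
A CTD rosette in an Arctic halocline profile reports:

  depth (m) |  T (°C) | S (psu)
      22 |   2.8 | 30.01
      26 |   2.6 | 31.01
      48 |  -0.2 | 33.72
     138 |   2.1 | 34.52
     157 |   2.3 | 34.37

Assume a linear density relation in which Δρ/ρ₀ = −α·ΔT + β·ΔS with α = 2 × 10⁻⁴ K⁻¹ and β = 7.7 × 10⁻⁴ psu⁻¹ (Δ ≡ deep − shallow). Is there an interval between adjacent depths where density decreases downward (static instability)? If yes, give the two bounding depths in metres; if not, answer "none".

138–157 m

Evaluate Δρ/ρ₀ = −αΔT + βΔS across each adjacent pair:
  22–26 m: −αΔT+βΔS = −(2 × 10⁻⁴)(-0.2)+(7.7 × 10⁻⁴)(+1.00) = 8.1 × 10⁻⁴ → stable
  26–48 m: −αΔT+βΔS = −(2 × 10⁻⁴)(-2.8)+(7.7 × 10⁻⁴)(+2.71) = 2.6 × 10⁻³ → stable
  48–138 m: −αΔT+βΔS = −(2 × 10⁻⁴)(+2.3)+(7.7 × 10⁻⁴)(+0.80) = 1.6 × 10⁻⁴ → stable
  138–157 m: −αΔT+βΔS = −(2 × 10⁻⁴)(+0.2)+(7.7 × 10⁻⁴)(-0.15) = -1.6 × 10⁻⁴ → UNSTABLE
The 138–157 m interval has Δρ < 0: lighter water underlies denser water.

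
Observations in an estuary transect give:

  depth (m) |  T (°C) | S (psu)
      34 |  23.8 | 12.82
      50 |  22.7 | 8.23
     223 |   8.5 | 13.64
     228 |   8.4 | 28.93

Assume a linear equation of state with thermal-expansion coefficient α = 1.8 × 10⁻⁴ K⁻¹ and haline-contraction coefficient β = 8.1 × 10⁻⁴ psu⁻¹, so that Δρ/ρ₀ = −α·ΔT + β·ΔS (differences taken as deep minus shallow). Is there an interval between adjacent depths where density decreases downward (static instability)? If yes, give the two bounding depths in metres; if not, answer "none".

Evaluate Δρ/ρ₀ = −αΔT + βΔS across each adjacent pair:
  34–50 m: −αΔT+βΔS = −(1.8 × 10⁻⁴)(-1.1)+(8.1 × 10⁻⁴)(-4.59) = -3.5 × 10⁻³ → UNSTABLE
  50–223 m: −αΔT+βΔS = −(1.8 × 10⁻⁴)(-14.2)+(8.1 × 10⁻⁴)(+5.41) = 6.9 × 10⁻³ → stable
  223–228 m: −αΔT+βΔS = −(1.8 × 10⁻⁴)(-0.1)+(8.1 × 10⁻⁴)(+15.29) = 0.012 → stable
The 34–50 m interval has Δρ < 0: lighter water underlies denser water.

34–50 m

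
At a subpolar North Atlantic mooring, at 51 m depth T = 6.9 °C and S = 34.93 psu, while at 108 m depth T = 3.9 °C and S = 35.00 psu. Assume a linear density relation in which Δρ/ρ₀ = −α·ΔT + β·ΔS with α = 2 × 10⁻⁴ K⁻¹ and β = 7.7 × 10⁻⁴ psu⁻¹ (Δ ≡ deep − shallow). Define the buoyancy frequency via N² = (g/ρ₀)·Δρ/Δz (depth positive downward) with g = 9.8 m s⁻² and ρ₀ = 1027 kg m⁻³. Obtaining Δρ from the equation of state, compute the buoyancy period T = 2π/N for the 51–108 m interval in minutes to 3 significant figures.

9.88 min

ΔT = -3.0 K, ΔS = +0.07 psu (deep − shallow).
Δρ/ρ₀ = −αΔT + βΔS = 6.00 × 10⁻⁴ + 5.39 × 10⁻⁵ = 6.539 × 10⁻⁴, so Δρ ≈ 0.6716 kg m⁻³.
N² = (g/ρ₀)·Δρ/Δz = g·(Δρ/ρ₀)/Δz = 9.8 × 6.539 × 10⁻⁴ / 57 = 1.1242 × 10⁻⁴ s⁻².
N = √(1.1242 × 10⁻⁴) = 0.010603 rad s⁻¹ → T = 2π/N = 592.59 s = 9.8765 min ≈ 9.88 min.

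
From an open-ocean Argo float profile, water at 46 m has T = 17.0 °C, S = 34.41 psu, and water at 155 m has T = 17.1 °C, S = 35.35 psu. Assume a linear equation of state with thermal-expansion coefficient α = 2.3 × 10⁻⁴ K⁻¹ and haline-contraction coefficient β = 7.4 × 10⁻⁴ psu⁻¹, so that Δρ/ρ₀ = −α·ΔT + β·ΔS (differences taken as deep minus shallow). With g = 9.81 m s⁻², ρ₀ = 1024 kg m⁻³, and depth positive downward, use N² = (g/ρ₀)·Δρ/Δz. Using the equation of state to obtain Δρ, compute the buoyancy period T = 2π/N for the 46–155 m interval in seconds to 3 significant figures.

808 s

ΔT = +0.1 K, ΔS = +0.94 psu (deep − shallow).
Δρ/ρ₀ = −αΔT + βΔS = -2.30 × 10⁻⁵ + 6.956 × 10⁻⁴ = 6.726 × 10⁻⁴, so Δρ ≈ 0.6887 kg m⁻³.
N² = (g/ρ₀)·Δρ/Δz = g·(Δρ/ρ₀)/Δz = 9.81 × 6.726 × 10⁻⁴ / 109 = 6.0534 × 10⁻⁵ s⁻².
N = √(6.0534 × 10⁻⁵) = 7.7804 × 10⁻³ rad s⁻¹ → T = 2π/N = 807.57 s ≈ 808 s.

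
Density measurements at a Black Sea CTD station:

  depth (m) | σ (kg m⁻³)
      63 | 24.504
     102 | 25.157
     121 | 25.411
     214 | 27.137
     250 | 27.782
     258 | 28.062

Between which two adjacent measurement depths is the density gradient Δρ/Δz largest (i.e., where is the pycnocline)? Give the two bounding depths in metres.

250–258 m

Compute the density gradient over each adjacent pair:
  63–102 m: Δρ/Δz = 0.653/39 = 0.017 kg m⁻⁴
  102–121 m: Δρ/Δz = 0.254/19 = 0.013 kg m⁻⁴
  121–214 m: Δρ/Δz = 1.726/93 = 0.019 kg m⁻⁴
  214–250 m: Δρ/Δz = 0.645/36 = 0.018 kg m⁻⁴
  250–258 m: Δρ/Δz = 0.280/8 = 0.035 kg m⁻⁴
The largest gradient is in the 250–258 m interval — the pycnocline.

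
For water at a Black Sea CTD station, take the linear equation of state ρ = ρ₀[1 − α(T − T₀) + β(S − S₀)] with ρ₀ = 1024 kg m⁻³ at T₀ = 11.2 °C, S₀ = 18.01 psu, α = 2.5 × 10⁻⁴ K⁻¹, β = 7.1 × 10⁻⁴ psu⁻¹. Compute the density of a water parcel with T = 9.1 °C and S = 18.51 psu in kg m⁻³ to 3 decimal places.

1024.901 kg m⁻³

T − T₀ = -2.1 K, S − S₀ = +0.50 psu.
Bracket = 1 − α·(-2.1) + β·(+0.50) = 1 + (8.80 × 10⁻⁴) = 1.0008800.
ρ = 1024 × 1.0008800 = 1024.901 kg m⁻³.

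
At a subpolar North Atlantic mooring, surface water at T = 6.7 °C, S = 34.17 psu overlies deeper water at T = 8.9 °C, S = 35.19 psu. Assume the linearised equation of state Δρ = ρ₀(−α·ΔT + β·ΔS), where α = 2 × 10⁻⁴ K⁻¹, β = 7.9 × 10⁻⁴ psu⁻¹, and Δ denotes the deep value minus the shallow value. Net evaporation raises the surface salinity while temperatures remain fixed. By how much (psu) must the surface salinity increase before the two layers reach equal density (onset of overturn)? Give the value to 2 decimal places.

0.46 psu

Neutral buoyancy requires −α(T_deep − T_surf) + β(S_deep − S_surf′) = 0.
S_surf′ = S_deep − (α/β)·ΔT = 35.19 − (2 × 10⁻⁴/7.9 × 10⁻⁴)·(+2.2) = 34.6330 psu.
Increase required: 34.6330 − 34.17 = 0.4630 psu.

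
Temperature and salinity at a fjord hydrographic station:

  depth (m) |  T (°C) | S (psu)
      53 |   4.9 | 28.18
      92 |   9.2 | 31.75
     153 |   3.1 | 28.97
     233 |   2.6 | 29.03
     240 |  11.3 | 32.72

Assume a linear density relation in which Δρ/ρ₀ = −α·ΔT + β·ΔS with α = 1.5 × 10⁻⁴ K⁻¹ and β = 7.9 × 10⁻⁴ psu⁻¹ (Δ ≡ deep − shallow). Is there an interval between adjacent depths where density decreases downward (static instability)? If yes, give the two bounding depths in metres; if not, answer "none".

Evaluate Δρ/ρ₀ = −αΔT + βΔS across each adjacent pair:
  53–92 m: −αΔT+βΔS = −(1.5 × 10⁻⁴)(+4.3)+(7.9 × 10⁻⁴)(+3.57) = 2.2 × 10⁻³ → stable
  92–153 m: −αΔT+βΔS = −(1.5 × 10⁻⁴)(-6.1)+(7.9 × 10⁻⁴)(-2.78) = -1.3 × 10⁻³ → UNSTABLE
  153–233 m: −αΔT+βΔS = −(1.5 × 10⁻⁴)(-0.5)+(7.9 × 10⁻⁴)(+0.06) = 1.2 × 10⁻⁴ → stable
  233–240 m: −αΔT+βΔS = −(1.5 × 10⁻⁴)(+8.7)+(7.9 × 10⁻⁴)(+3.69) = 1.6 × 10⁻³ → stable
The 92–153 m interval has Δρ < 0: lighter water underlies denser water.

92–153 m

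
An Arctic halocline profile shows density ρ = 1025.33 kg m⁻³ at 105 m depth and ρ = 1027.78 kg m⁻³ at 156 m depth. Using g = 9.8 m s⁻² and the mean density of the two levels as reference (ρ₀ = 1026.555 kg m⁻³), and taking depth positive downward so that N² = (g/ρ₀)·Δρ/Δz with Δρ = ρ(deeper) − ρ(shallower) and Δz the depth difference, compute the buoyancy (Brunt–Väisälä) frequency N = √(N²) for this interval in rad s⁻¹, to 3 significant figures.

0.0214 rad s⁻¹

Δρ = 1027.78 − 1025.33 = 2.45 kg m⁻³ over Δz = 156 − 105 = 51 m.
N² = (9.8/1026.555) × (2.45/51) = 4.5861 × 10⁻⁴ s⁻².
N = √(4.5861 × 10⁻⁴) = 0.021415 rad s⁻¹ ≈ 0.0214 rad s⁻¹.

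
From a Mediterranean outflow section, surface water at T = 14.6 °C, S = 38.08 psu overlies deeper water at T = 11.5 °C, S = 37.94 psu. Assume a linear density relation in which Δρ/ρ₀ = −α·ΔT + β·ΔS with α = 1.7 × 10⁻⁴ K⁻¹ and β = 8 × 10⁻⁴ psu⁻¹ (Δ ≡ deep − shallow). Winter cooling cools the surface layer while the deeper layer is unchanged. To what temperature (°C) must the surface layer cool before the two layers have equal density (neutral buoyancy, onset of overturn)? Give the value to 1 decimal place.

12.2 °C

Neutral buoyancy requires Δρ = 0, i.e. −α(T_deep − T_surf′) + β(S_deep − S_surf) = 0.
T_surf′ = T_deep − (β/α)·ΔS = 11.5 − (8 × 10⁻⁴/1.7 × 10⁻⁴)·(-0.14) = 12.159 °C.
Cooling required: 14.6 − (12.159) = 2.441 °C.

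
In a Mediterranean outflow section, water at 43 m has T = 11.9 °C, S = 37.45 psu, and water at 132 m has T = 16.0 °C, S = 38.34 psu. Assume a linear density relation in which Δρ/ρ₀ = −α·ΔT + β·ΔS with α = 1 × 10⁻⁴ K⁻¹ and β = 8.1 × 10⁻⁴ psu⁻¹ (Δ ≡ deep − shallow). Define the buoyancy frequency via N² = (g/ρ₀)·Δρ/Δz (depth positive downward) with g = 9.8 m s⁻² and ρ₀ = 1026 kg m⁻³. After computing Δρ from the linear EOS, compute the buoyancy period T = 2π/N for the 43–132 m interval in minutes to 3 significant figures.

ΔT = +4.1 K, ΔS = +0.89 psu (deep − shallow).
Δρ/ρ₀ = −αΔT + βΔS = -4.10 × 10⁻⁴ + 7.209 × 10⁻⁴ = 3.109 × 10⁻⁴, so Δρ ≈ 0.3190 kg m⁻³.
N² = (g/ρ₀)·Δρ/Δz = g·(Δρ/ρ₀)/Δz = 9.8 × 3.109 × 10⁻⁴ / 89 = 3.4234 × 10⁻⁵ s⁻².
N = √(3.4234 × 10⁻⁵) = 5.8510 × 10⁻³ rad s⁻¹ → T = 2π/N = 1.0739 × 10³ s = 17.898 min ≈ 17.9 min.

17.9 min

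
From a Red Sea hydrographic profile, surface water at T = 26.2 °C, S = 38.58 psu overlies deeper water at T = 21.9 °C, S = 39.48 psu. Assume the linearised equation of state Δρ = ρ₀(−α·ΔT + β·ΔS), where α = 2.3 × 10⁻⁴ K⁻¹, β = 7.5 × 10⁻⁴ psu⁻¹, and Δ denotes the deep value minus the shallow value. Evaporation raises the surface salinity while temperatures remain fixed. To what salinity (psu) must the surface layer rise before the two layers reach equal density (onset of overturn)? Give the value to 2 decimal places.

40.80 psu

Neutral buoyancy requires −α(T_deep − T_surf) + β(S_deep − S_surf′) = 0.
S_surf′ = S_deep − (α/β)·ΔT = 39.48 − (2.3 × 10⁻⁴/7.5 × 10⁻⁴)·(-4.3) = 40.7987 psu.
Increase required: 40.7987 − 38.58 = 2.2187 psu.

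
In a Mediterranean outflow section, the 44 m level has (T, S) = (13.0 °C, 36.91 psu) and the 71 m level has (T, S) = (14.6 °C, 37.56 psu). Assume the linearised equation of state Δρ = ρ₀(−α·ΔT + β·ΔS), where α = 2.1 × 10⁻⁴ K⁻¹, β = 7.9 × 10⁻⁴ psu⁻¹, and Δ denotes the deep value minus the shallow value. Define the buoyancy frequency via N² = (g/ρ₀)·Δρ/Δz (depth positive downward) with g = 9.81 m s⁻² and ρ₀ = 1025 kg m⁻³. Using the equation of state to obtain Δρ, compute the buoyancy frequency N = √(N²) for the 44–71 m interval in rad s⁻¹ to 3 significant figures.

ΔT = +1.6 K, ΔS = +0.65 psu (deep − shallow).
Δρ/ρ₀ = −αΔT + βΔS = -3.36 × 10⁻⁴ + 5.135 × 10⁻⁴ = 1.775 × 10⁻⁴, so Δρ ≈ 0.1819 kg m⁻³.
N² = (g/ρ₀)·Δρ/Δz = g·(Δρ/ρ₀)/Δz = 9.81 × 1.775 × 10⁻⁴ / 27 = 6.4492 × 10⁻⁵ s⁻².
N = √(6.4492 × 10⁻⁵) = 8.0307 × 10⁻³ rad s⁻¹ ≈ 8.03 × 10⁻³ rad s⁻¹.

8.03 × 10⁻³ rad s⁻¹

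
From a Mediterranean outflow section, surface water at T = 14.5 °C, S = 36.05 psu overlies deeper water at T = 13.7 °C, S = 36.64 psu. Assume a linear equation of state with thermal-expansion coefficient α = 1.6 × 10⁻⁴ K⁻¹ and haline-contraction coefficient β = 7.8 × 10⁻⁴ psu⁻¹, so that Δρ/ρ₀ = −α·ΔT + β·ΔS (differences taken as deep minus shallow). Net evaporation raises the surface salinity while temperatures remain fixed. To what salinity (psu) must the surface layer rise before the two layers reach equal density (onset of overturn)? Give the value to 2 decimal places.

36.80 psu

Neutral buoyancy requires −α(T_deep − T_surf) + β(S_deep − S_surf′) = 0.
S_surf′ = S_deep − (α/β)·ΔT = 36.64 − (1.6 × 10⁻⁴/7.8 × 10⁻⁴)·(-0.8) = 36.8041 psu.
Increase required: 36.8041 − 36.05 = 0.7541 psu.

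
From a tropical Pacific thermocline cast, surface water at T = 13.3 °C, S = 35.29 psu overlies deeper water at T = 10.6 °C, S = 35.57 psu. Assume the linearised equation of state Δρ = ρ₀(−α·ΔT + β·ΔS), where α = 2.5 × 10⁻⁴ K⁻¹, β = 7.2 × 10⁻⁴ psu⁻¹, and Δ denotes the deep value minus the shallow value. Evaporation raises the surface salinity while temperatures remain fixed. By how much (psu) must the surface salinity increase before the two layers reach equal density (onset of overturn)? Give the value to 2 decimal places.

Neutral buoyancy requires −α(T_deep − T_surf) + β(S_deep − S_surf′) = 0.
S_surf′ = S_deep − (α/β)·ΔT = 35.57 − (2.5 × 10⁻⁴/7.2 × 10⁻⁴)·(-2.7) = 36.5075 psu.
Increase required: 36.5075 − 35.29 = 1.2175 psu.

1.22 psu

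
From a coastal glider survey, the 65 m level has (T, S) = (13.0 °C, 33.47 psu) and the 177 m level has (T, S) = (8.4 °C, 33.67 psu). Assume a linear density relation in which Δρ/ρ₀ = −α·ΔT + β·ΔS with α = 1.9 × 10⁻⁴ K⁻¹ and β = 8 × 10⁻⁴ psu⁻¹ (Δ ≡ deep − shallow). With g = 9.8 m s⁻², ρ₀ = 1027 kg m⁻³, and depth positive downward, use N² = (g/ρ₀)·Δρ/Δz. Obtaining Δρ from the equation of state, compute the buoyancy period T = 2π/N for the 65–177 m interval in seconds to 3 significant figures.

661 s

ΔT = -4.6 K, ΔS = +0.20 psu (deep − shallow).
Δρ/ρ₀ = −αΔT + βΔS = 8.74 × 10⁻⁴ + 1.60 × 10⁻⁴ = 1.034 × 10⁻³, so Δρ ≈ 1.062 kg m⁻³.
N² = (g/ρ₀)·Δρ/Δz = g·(Δρ/ρ₀)/Δz = 9.8 × 1.034 × 10⁻³ / 112 = 9.0475 × 10⁻⁵ s⁻².
N = √(9.0475 × 10⁻⁵) = 9.5118 × 10⁻³ rad s⁻¹ → T = 2π/N = 660.57 s ≈ 661 s.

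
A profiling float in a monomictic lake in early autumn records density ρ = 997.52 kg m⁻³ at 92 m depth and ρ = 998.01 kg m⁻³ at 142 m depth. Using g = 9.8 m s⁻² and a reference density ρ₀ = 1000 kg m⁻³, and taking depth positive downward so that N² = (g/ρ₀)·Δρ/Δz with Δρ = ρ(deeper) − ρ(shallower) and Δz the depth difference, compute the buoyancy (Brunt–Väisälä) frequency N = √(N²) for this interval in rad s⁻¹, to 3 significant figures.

9.80 × 10⁻³ rad s⁻¹

Δρ = 998.01 − 997.52 = 0.49 kg m⁻³ over Δz = 142 − 92 = 50 m.
N² = (9.8/1000) × (0.49/50) = 9.6040 × 10⁻⁵ s⁻².
N = √(9.6040 × 10⁻⁵) = 9.8000 × 10⁻³ rad s⁻¹ ≈ 9.80 × 10⁻³ rad s⁻¹.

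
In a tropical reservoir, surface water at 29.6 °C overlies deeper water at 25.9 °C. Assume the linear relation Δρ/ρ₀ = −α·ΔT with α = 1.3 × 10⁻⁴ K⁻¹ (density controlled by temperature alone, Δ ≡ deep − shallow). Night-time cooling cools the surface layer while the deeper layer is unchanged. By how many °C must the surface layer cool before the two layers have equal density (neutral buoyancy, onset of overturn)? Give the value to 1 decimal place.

With temperature the only control, equal density requires T_surf′ = T_deep.
T_surf′ = 25.9 °C.
Cooling required: 29.6 − 25.9 = 3.7 °C.

3.7 °C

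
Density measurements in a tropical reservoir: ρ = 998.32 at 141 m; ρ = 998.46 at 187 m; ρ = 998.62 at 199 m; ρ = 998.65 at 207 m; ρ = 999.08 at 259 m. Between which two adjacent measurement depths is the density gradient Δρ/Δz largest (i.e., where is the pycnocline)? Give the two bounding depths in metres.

Compute the density gradient over each adjacent pair:
  141–187 m: Δρ/Δz = 0.14/46 = 3.0 × 10⁻³ kg m⁻⁴
  187–199 m: Δρ/Δz = 0.16/12 = 0.013 kg m⁻⁴
  199–207 m: Δρ/Δz = 0.03/8 = 3.7 × 10⁻³ kg m⁻⁴
  207–259 m: Δρ/Δz = 0.43/52 = 8.3 × 10⁻³ kg m⁻⁴
The largest gradient is in the 187–199 m interval — the pycnocline.

187–199 m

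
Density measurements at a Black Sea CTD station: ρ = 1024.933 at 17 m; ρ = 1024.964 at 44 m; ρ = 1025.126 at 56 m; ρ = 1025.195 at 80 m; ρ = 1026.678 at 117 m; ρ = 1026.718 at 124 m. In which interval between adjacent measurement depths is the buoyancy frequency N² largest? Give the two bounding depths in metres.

Compute the density gradient over each adjacent pair:
  17–44 m: Δρ/Δz = 0.031/27 = 1.1 × 10⁻³ kg m⁻⁴
  44–56 m: Δρ/Δz = 0.162/12 = 0.013 kg m⁻⁴
  56–80 m: Δρ/Δz = 0.069/24 = 2.9 × 10⁻³ kg m⁻⁴
  80–117 m: Δρ/Δz = 1.483/37 = 0.040 kg m⁻⁴
  117–124 m: Δρ/Δz = 0.040/7 = 5.7 × 10⁻³ kg m⁻⁴
The largest gradient is in the 80–117 m interval — the pycnocline.

80–117 m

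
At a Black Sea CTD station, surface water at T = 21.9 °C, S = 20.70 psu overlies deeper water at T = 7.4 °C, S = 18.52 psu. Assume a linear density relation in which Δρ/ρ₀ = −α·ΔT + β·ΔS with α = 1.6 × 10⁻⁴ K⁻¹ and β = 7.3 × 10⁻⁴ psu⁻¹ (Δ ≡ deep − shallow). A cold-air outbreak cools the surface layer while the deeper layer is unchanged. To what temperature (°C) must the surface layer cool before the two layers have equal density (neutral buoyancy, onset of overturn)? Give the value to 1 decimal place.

Neutral buoyancy requires Δρ = 0, i.e. −α(T_deep − T_surf′) + β(S_deep − S_surf) = 0.
T_surf′ = T_deep − (β/α)·ΔS = 7.4 − (7.3 × 10⁻⁴/1.6 × 10⁻⁴)·(-2.18) = 17.346 °C.
Cooling required: 21.9 − (17.346) = 4.554 °C.

17.3 °C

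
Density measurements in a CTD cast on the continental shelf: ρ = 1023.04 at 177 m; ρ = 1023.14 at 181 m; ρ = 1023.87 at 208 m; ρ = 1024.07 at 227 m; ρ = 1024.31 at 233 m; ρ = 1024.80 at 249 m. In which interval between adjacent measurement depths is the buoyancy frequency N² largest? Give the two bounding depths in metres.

Compute the density gradient over each adjacent pair:
  177–181 m: Δρ/Δz = 0.10/4 = 0.025 kg m⁻⁴
  181–208 m: Δρ/Δz = 0.73/27 = 0.027 kg m⁻⁴
  208–227 m: Δρ/Δz = 0.20/19 = 0.011 kg m⁻⁴
  227–233 m: Δρ/Δz = 0.24/6 = 0.040 kg m⁻⁴
  233–249 m: Δρ/Δz = 0.49/16 = 0.031 kg m⁻⁴
The largest gradient is in the 227–233 m interval — the pycnocline.

227–233 m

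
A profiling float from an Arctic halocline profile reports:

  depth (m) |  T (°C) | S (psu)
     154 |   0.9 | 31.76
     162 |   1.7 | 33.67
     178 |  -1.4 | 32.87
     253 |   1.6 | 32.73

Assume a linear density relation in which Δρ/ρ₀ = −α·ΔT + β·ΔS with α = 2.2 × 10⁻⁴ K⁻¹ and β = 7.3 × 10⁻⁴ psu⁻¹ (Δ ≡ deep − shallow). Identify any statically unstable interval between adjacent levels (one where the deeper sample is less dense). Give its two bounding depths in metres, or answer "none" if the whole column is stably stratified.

Evaluate Δρ/ρ₀ = −αΔT + βΔS across each adjacent pair:
  154–162 m: −αΔT+βΔS = −(2.2 × 10⁻⁴)(+0.8)+(7.3 × 10⁻⁴)(+1.91) = 1.2 × 10⁻³ → stable
  162–178 m: −αΔT+βΔS = −(2.2 × 10⁻⁴)(-3.1)+(7.3 × 10⁻⁴)(-0.80) = 9.8 × 10⁻⁵ → stable
  178–253 m: −αΔT+βΔS = −(2.2 × 10⁻⁴)(+3.0)+(7.3 × 10⁻⁴)(-0.14) = -7.6 × 10⁻⁴ → UNSTABLE
The 178–253 m interval has Δρ < 0: lighter water underlies denser water.

178–253 m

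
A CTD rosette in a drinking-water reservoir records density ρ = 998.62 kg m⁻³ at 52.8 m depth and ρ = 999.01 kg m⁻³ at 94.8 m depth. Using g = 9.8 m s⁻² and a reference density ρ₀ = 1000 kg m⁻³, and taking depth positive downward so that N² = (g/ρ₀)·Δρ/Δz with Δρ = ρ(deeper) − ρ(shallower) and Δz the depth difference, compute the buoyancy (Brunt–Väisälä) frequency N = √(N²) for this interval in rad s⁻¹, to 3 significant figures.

Δρ = 999.01 − 998.62 = 0.39 kg m⁻³ over Δz = 94.8 − 52.8 = 42 m.
N² = (9.8/1000) × (0.39/42) = 9.1000 × 10⁻⁵ s⁻².
N = √(9.1000 × 10⁻⁵) = 9.5394 × 10⁻³ rad s⁻¹ ≈ 9.54 × 10⁻³ rad s⁻¹.
N² > 0, so the interval is statically stable.

9.54 × 10⁻³ rad s⁻¹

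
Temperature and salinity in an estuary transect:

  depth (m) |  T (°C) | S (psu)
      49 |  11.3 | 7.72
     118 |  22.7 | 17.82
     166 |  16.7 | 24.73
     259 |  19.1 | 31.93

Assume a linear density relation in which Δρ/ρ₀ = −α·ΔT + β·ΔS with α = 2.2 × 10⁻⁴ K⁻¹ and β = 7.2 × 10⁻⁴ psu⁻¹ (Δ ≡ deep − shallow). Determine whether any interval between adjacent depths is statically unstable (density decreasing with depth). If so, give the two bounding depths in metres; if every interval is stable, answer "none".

none

Evaluate Δρ/ρ₀ = −αΔT + βΔS across each adjacent pair:
  49–118 m: −αΔT+βΔS = −(2.2 × 10⁻⁴)(+11.4)+(7.2 × 10⁻⁴)(+10.10) = 4.8 × 10⁻³ → stable
  118–166 m: −αΔT+βΔS = −(2.2 × 10⁻⁴)(-6.0)+(7.2 × 10⁻⁴)(+6.91) = 6.3 × 10⁻³ → stable
  166–259 m: −αΔT+βΔS = −(2.2 × 10⁻⁴)(+2.4)+(7.2 × 10⁻⁴)(+7.20) = 4.7 × 10⁻³ → stable
Every interval has Δρ > 0: the column is stably stratified throughout.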